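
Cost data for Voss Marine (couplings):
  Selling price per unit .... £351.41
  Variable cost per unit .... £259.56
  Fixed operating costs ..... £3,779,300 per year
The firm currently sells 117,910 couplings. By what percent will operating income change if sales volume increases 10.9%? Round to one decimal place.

+16.7%

At 117,910 units, contribution = 117,910 × £91.85 = £10,830,033.50.
Subtracting fixed costs: EBIT = £10,830,033.50 − £3,779,300 = £7,050,733.50.
So DOL = total CM / EBIT = £10,830,033.50 / £7,050,733.50 = 1.5360.
So EBIT moves 1.5360 × (+10.9%) = +16.7%.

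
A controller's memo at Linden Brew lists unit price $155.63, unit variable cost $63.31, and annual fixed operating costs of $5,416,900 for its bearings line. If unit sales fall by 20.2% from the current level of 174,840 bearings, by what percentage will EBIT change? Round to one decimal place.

Contribution at this volume is 174,840 × $92.32 = $16,141,228.80.
Operating income = contribution − fixed costs = $16,141,228.80 − $5,416,900 = $10,724,328.80.
Degree of operating leverage = $16,141,228.80 / $10,724,328.80 = 1.5051.
%ΔEBIT = DOL × %ΔSales = 1.5051 × -20.2% = -30.4%.

-30.4%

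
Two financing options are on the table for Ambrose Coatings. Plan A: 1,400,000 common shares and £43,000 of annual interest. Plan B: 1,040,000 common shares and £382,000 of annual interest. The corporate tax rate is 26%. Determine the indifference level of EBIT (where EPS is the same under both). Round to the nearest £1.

At indifference, (EBIT − 43,000)(1 − t)/1,400,000 = (EBIT − 382,000)(1 − t)/1,040,000.
The (1 − t) factor cancels: (EBIT − 43,000) × 1,040,000 = (EBIT − 382,000) × 1,400,000.
EBIT × (1,400,000 − 1,040,000) = 382,000 × 1,400,000 − 43,000 × 1,040,000 = 490,080,000,000, so EBIT = 490,080,000,000 ÷ 360,000 = 1,361,333.33.

£1,361,333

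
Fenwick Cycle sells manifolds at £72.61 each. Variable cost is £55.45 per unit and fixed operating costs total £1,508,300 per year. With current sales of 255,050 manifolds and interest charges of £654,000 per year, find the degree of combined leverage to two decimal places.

1.98

At 255,050 units, contribution = 255,050 × £17.16 = £4,376,658.00.
Subtracting fixed costs: EBIT = £4,376,658.00 − £1,508,300 = £2,868,358.00. Interest = £654,000.00, so EBIT − I = £2,214,358.00.
DCL = contribution ÷ (EBIT − I) = £4,376,658.00 ÷ £2,214,358.00 = 1.9765.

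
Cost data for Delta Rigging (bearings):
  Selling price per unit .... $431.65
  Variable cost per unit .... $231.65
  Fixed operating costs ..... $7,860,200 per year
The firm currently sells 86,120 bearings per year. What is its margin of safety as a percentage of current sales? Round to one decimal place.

54.4%

Unit CM = price − variable cost = $431.65 − $231.65 = $200.00. Break-even units = $7,860,200 ÷ $200.00 = 39,301.00; break-even revenue = 39,301.00 × $431.65 = $16,964,276.65.
Current sales = 86,120 × $431.65 = $37,173,698.00.
Margin of safety = ($37,173,698.00 − $16,964,276.65) ÷ $37,173,698.00 = 54.4%.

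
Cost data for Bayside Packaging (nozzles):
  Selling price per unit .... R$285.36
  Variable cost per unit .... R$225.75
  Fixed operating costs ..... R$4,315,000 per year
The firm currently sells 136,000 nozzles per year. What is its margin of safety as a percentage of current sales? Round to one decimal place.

46.8%

Each unit contributes R$285.36 − R$225.75 = R$59.61. Break-even units = R$4,315,000 ÷ R$59.61 = 72,387.18; break-even revenue = 72,387.18 × R$285.36 = R$20,656,406.64.
Actual sales revenue = 136,000 × R$285.36 = R$38,808,960.00.
Margin of safety = (R$38,808,960.00 − R$20,656,406.64) ÷ R$38,808,960.00 = 46.8%.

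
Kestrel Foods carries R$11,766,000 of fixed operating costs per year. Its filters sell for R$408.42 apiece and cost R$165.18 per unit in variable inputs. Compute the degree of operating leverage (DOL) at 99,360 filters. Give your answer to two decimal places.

At 99,360 units, contribution = 99,360 × R$243.24 = R$24,168,326.40.
EBIT = R$24,168,326.40 − R$11,766,000 = R$12,402,326.40.
So DOL = total CM / EBIT = R$24,168,326.40 / R$12,402,326.40 = 1.9487.

1.95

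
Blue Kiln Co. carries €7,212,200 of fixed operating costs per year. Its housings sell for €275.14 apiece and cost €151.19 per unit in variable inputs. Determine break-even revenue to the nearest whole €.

Contribution margin per unit = €275.14 − €151.19 = €123.95, a CM ratio of €123.95 ÷ €275.14 = 0.4505.
Break-even revenue = fixed costs × price ÷ CM = €7,212,200 × €275.14 ÷ €123.95 = €16,009,397.

€16,009,397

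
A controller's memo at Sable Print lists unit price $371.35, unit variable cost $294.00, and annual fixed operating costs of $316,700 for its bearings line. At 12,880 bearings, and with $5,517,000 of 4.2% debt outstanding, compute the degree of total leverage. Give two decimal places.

2.22

Total contribution margin = 12,880 × $77.35 = $996,268.00.
EBIT = $996,268.00 − $316,700 = $679,568.00. Interest = $231,714.00, so EBIT − I = $447,854.00.
DCL = contribution ÷ (EBIT − I) = $996,268.00 ÷ $447,854.00 = 2.2245.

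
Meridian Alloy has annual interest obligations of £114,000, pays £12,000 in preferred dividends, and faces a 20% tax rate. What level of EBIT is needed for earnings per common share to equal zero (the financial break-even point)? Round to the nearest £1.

Preferred dividends are paid after tax, so their pre-tax equivalent is £12,000 ÷ (1 − 0.20) = £15,000.00.
Financial break-even EBIT = interest + D_p ÷ (1 − t) = £114,000 + £15,000.00 = £129,000.00.

£129,000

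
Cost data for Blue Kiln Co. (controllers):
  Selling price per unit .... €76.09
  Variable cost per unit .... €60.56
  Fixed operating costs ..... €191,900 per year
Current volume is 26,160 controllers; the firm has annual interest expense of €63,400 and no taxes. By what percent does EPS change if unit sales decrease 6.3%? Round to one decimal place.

At 26,160 units, contribution = 26,160 × €15.53 = €406,264.80.
Subtracting fixed costs: EBIT = €406,264.80 − €191,900 = €214,364.80.
After interest of €63,400.00, pre-tax earnings = €150,964.80.
Degree of combined leverage = contribution ÷ (EBIT − I) = €406,264.80 ÷ €150,964.80 = 2.6911.
%ΔEPS = DCL × %ΔSales = 2.6911 × -6.3% = -17.0%.

-17.0%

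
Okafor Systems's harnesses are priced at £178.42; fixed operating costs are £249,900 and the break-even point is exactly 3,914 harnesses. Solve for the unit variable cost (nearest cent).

£114.57

Contribution per unit must be FC / Q = £249,900 / 3,914 = £63.8477.
Variable cost per unit = £178.42 − £63.8477 = £114.57.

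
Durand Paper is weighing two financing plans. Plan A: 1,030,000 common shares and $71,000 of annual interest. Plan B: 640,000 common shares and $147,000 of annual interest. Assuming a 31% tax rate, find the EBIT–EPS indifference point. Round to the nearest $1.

$271,718

At indifference, (EBIT − 71,000)(1 − t)/1,030,000 = (EBIT − 147,000)(1 − t)/640,000.
Cancelling (1 − t) and cross-multiplying: 640,000·(EBIT − 71,000) = 1,030,000·(EBIT − 147,000).
EBIT × (1,030,000 − 640,000) = 147,000 × 1,030,000 − 71,000 × 640,000 = 105,970,000,000, so EBIT = 105,970,000,000 ÷ 390,000 = 271,717.95.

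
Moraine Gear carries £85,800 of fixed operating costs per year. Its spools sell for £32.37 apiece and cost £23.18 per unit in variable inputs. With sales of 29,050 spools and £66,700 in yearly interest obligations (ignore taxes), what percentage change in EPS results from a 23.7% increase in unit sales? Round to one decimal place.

+55.3%

At 29,050 units, contribution = 29,050 × £9.19 = £266,969.50.
EBIT = £266,969.50 − £85,800 = £181,169.50.
Interest = £66,700.00, so EBIT − I = £114,469.50.
Degree of combined leverage = contribution ÷ (EBIT − I) = £266,969.50 ÷ £114,469.50 = 2.3322.
%ΔEPS = DCL × %ΔSales = 2.3322 × +23.7% = +55.3%.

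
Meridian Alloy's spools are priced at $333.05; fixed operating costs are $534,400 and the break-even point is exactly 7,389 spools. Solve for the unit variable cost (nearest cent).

At break-even, FC = Q × (P − VC), so P − VC = $534,400 ÷ 7,389 = $72.3237.
Hence VC = price − CM = $333.05 − $72.3237 = $260.73.

$260.73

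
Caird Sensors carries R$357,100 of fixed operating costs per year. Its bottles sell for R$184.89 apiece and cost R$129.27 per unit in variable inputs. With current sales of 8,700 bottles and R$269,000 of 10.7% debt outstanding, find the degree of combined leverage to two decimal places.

4.94

At 8,700 units, contribution = 8,700 × R$55.62 = R$483,894.00.
EBIT = R$483,894.00 − R$357,100 = R$126,794.00. Interest = R$28,783.00, so EBIT − I = R$98,011.00.
DCL = contribution ÷ (EBIT − I) = R$483,894.00 ÷ R$98,011.00 = 4.9371.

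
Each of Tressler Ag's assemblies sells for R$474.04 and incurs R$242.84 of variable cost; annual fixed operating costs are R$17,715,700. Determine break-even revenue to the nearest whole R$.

CM per unit = R$474.04 − R$242.84 = R$231.20; CM ratio = R$231.20 / R$474.04 = 0.4877.
Break-even sales = FC ÷ CM ratio = R$17,715,700 × R$474.04 / R$231.20 = R$36,323,315.

R$36,323,315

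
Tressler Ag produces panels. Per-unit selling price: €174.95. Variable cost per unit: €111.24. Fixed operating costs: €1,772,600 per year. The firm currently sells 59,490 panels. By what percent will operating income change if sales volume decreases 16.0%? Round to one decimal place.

At 59,490 units, contribution = 59,490 × €63.71 = €3,790,107.90.
EBIT = €3,790,107.90 − €1,772,600 = €2,017,507.90.
So DOL = total CM / EBIT = €3,790,107.90 / €2,017,507.90 = 1.8786.
%ΔEBIT = DOL × %ΔSales = 1.8786 × -16.0% = -30.1%.

-30.1%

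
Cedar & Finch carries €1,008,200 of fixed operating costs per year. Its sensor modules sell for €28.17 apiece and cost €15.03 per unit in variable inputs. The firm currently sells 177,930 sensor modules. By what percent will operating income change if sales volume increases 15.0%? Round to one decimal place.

+26.4%

Total contribution margin = 177,930 × €13.14 = €2,338,000.20.
Operating income = contribution − fixed costs = €2,338,000.20 − €1,008,200 = €1,329,800.20.
DOL = contribution ÷ EBIT = €2,338,000.20 ÷ €1,329,800.20 = 1.7582.
%ΔEBIT = DOL × %ΔSales = 1.7582 × +15.0% = +26.4%.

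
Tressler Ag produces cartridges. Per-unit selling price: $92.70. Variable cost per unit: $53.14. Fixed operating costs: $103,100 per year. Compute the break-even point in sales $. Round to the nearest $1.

CM per unit = $92.70 − $53.14 = $39.56; CM ratio = $39.56 / $92.70 = 0.4268.
Break-even revenue = fixed costs × price ÷ CM = $103,100 × $92.70 ÷ $39.56 = $241,592.

$241,592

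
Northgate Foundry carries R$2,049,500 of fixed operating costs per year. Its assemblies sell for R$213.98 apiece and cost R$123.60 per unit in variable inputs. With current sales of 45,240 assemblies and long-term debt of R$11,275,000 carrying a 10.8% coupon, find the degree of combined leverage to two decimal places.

4.98

Total contribution margin = 45,240 × R$90.38 = R$4,088,791.20.
Operating income = contribution − fixed costs = R$4,088,791.20 − R$2,049,500 = R$2,039,291.20. Interest = R$1,217,700.00.
DOL = R$4,088,791.20 ÷ R$2,039,291.20 = 2.0050; DFL = R$2,039,291.20 ÷ R$821,591.20 = 2.4821.
DCL = DOL × DFL = 2.0050 × 2.4821 = 4.9766.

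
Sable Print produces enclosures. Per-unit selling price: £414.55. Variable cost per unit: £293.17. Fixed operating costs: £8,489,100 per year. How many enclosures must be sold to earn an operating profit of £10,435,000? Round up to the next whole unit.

Each unit contributes £414.55 − £293.17 = £121.38.
Units = (FC + target) / CM = (£8,489,100 + £10,435,000) / £121.38 = 155,907.89, so 155,908 enclosures.

155,908 enclosures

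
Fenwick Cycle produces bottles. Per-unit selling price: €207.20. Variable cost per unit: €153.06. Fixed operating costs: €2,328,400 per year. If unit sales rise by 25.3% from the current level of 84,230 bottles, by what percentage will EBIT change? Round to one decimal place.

+51.7%

Total contribution margin = 84,230 × €54.14 = €4,560,212.20.
Subtracting fixed costs: EBIT = €4,560,212.20 − €2,328,400 = €2,231,812.20.
Degree of operating leverage = €4,560,212.20 / €2,231,812.20 = 2.0433.
%ΔEBIT = DOL × %ΔSales = 2.0433 × +25.3% = +51.7%.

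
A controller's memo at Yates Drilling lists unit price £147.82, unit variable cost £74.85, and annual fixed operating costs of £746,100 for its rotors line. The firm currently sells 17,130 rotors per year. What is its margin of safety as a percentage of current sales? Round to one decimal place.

40.3%

Unit CM = price − variable cost = £147.82 − £74.85 = £72.97. Break-even units = £746,100 ÷ £72.97 = 10,224.75; break-even revenue = 10,224.75 × £147.82 = £1,511,422.53.
Current sales = 17,130 × £147.82 = £2,532,156.60.
Margin of safety = (£2,532,156.60 − £1,511,422.53) ÷ £2,532,156.60 = 40.3%.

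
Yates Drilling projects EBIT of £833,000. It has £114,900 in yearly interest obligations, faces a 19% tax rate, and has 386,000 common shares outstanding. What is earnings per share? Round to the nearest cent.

£1.51

Interest = £114,900.00, so EBT = £833,000 − £114,900.00 = £718,100.00.
Net income = £718,100.00 × (1 − 0.19) = £581,661.00.
Per share: £581,661.00 / 386,000 shares = £1.51.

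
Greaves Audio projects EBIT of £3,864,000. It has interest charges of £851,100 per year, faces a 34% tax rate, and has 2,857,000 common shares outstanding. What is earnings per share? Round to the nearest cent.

£0.70

Interest = £851,100.00, so EBT = £3,864,000 − £851,100.00 = £3,012,900.00.
Net income = £3,012,900.00 × (1 − 0.34) = £1,988,514.00.
Per share: £1,988,514.00 / 2,857,000 shares = £0.70.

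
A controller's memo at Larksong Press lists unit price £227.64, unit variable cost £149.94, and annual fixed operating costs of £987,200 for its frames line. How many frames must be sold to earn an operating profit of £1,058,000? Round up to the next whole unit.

Contribution margin per unit = £227.64 − £149.94 = £77.70.
Required volume = (fixed costs + target profit) ÷ CM = (£987,200 + £1,058,000) ÷ £77.70 = 26,321.75, so 26,322 frames.

26,322 frames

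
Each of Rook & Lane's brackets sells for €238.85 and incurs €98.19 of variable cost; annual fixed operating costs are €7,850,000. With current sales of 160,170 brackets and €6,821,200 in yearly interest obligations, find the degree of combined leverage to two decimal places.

Total contribution margin = 160,170 × €140.66 = €22,529,512.20.
Subtracting fixed costs: EBIT = €22,529,512.20 − €7,850,000 = €14,679,512.20. Interest = €6,821,200.00.
DOL = €22,529,512.20 ÷ €14,679,512.20 = 1.5348; DFL = €14,679,512.20 ÷ €7,858,312.20 = 1.8680.
Combined leverage = 1.5348 × 1.8680 = 2.8670.

2.87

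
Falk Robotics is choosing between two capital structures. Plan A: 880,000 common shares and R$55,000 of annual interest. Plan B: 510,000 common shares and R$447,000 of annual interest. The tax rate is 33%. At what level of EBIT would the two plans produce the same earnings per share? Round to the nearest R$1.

At indifference, (EBIT − 55,000)(1 − t)/880,000 = (EBIT − 447,000)(1 − t)/510,000.
Cancelling (1 − t) and cross-multiplying: 510,000·(EBIT − 55,000) = 880,000·(EBIT − 447,000).
Solving, EBIT = (447,000·880,000 − 55,000·510,000) / (880,000 − 510,000) = 365,310,000,000 / 370,000 = 987,324.32.

R$987,324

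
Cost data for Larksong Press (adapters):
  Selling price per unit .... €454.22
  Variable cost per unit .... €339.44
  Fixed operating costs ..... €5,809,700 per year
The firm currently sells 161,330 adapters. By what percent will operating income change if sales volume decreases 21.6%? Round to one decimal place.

-31.5%

At 161,330 units, contribution = 161,330 × €114.78 = €18,517,457.40.
Operating income = contribution − fixed costs = €18,517,457.40 − €5,809,700 = €12,707,757.40.
DOL = contribution ÷ EBIT = €18,517,457.40 ÷ €12,707,757.40 = 1.4572.
So EBIT moves 1.4572 × (-21.6%) = -31.5%.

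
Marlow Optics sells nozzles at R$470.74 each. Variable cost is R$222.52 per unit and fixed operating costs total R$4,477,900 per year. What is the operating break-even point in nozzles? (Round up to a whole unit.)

Each unit contributes R$470.74 − R$222.52 = R$248.22.
Break-even volume = fixed costs ÷ CM per unit = R$4,477,900 ÷ R$248.22 = 18,040.05, so 18,041 nozzles.

18,041 nozzles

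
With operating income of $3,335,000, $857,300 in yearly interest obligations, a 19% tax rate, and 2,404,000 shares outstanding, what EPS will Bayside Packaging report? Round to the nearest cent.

$0.83

Pre-tax income = $3,335,000 − $857,300.00 = $2,477,700.00.
Net income = $2,477,700.00 × (1 − 0.19) = $2,006,937.00.
Per share: $2,006,937.00 / 2,404,000 shares = $0.83.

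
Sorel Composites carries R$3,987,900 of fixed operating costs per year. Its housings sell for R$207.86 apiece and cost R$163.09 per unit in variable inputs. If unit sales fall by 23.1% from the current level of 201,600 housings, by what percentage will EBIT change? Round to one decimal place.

Total contribution margin = 201,600 × R$44.77 = R$9,025,632.00.
Subtracting fixed costs: EBIT = R$9,025,632.00 − R$3,987,900 = R$5,037,732.00.
So DOL = total CM / EBIT = R$9,025,632.00 / R$5,037,732.00 = 1.7916.
So EBIT moves 1.7916 × (-23.1%) = -41.4%.

-41.4%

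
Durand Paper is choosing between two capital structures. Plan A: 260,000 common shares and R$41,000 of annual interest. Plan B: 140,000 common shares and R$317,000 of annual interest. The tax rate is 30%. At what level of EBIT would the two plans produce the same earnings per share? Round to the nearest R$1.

R$639,000

At indifference, (EBIT − 41,000)(1 − t)/260,000 = (EBIT − 317,000)(1 − t)/140,000.
Cancelling (1 − t) and cross-multiplying: 140,000·(EBIT − 41,000) = 260,000·(EBIT − 317,000).
EBIT × (260,000 − 140,000) = 317,000 × 260,000 − 41,000 × 140,000 = 76,680,000,000, so EBIT = 76,680,000,000 ÷ 120,000 = 639,000.00.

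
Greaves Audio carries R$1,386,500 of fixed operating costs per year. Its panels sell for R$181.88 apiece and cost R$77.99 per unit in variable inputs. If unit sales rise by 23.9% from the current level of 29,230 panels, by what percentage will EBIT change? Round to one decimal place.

+44.0%

Contribution at this volume is 29,230 × R$103.89 = R$3,036,704.70.
Operating income = contribution − fixed costs = R$3,036,704.70 − R$1,386,500 = R$1,650,204.70.
Degree of operating leverage = R$3,036,704.70 / R$1,650,204.70 = 1.8402.
So EBIT moves 1.8402 × (+23.9%) = +44.0%.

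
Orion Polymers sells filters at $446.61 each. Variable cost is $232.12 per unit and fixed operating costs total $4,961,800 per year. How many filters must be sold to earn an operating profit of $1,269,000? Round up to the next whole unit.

29,050 filters

Each unit contributes $446.61 − $232.12 = $214.49.
Need Q such that Q × $214.49 − $4,961,800 = $1,269,000, i.e. Q = $6,230,800 / $214.49 = 29,049.37 → 29,050.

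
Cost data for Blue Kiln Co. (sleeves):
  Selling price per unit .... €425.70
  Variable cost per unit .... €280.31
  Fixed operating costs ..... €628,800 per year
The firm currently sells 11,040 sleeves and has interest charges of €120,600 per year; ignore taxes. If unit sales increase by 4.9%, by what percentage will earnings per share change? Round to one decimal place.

At 11,040 units, contribution = 11,040 × €145.39 = €1,605,105.60.
EBIT = €1,605,105.60 − €628,800 = €976,305.60.
After interest of €120,600.00, pre-tax earnings = €855,705.60.
DCL = total CM / (EBIT − I) = €1,605,105.60 / €855,705.60 = 1.8758.
EPS therefore changes by 1.8758 × (+4.9%) = +9.2%.

+9.2%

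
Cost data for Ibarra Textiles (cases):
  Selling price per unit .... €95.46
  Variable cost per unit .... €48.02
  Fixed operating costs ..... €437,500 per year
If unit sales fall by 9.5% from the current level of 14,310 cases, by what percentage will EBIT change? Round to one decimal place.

-26.7%

Contribution at this volume is 14,310 × €47.44 = €678,866.40.
Subtracting fixed costs: EBIT = €678,866.40 − €437,500 = €241,366.40.
Degree of operating leverage = €678,866.40 / €241,366.40 = 2.8126.
So EBIT moves 2.8126 × (-9.5%) = -26.7%.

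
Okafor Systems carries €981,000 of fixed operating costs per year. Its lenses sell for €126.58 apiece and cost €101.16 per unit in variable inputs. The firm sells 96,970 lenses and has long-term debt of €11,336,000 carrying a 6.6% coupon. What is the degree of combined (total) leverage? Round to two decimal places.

At 96,970 units, contribution = 96,970 × €25.42 = €2,464,977.40.
Subtracting fixed costs: EBIT = €2,464,977.40 − €981,000 = €1,483,977.40. Interest = €748,176.00.
DOL = €2,464,977.40 ÷ €1,483,977.40 = 1.6611; DFL = €1,483,977.40 ÷ €735,801.40 = 2.0168.
Combined leverage = 1.6611 × 2.0168 = 3.3501.

3.35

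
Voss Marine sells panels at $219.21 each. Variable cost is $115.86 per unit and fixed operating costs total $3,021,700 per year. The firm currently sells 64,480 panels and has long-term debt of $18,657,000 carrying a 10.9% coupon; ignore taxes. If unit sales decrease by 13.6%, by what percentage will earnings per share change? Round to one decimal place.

At 64,480 units, contribution = 64,480 × $103.35 = $6,664,008.00.
EBIT = $6,664,008.00 − $3,021,700 = $3,642,308.00.
After interest of $2,033,613.00, pre-tax earnings = $1,608,695.00.
DCL = total CM / (EBIT − I) = $6,664,008.00 / $1,608,695.00 = 4.1425.
%ΔEPS = DCL × %ΔSales = 4.1425 × -13.6% = -56.3%.

-56.3%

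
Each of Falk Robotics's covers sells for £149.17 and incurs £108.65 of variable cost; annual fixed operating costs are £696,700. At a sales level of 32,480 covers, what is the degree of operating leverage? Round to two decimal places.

2.12

Contribution at this volume is 32,480 × £40.52 = £1,316,089.60.
EBIT = £1,316,089.60 − £696,700 = £619,389.60.
DOL = contribution ÷ EBIT = £1,316,089.60 ÷ £619,389.60 = 2.1248.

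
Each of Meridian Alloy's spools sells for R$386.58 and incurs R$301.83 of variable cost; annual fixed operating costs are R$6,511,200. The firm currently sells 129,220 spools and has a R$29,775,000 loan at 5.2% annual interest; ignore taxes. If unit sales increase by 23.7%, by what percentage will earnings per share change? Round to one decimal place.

At 129,220 units, contribution = 129,220 × R$84.75 = R$10,951,395.00.
EBIT = R$10,951,395.00 − R$6,511,200 = R$4,440,195.00.
Interest = R$1,548,300.00, so EBIT − I = R$2,891,895.00.
Degree of combined leverage = contribution ÷ (EBIT − I) = R$10,951,395.00 ÷ R$2,891,895.00 = 3.7869.
%ΔEPS = DCL × %ΔSales = 3.7869 × +23.7% = +89.8%.

+89.8%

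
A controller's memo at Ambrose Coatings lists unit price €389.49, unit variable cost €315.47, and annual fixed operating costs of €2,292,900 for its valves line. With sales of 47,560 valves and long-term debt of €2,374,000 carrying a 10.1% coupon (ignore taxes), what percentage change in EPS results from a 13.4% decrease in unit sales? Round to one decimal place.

-47.8%

At 47,560 units, contribution = 47,560 × €74.02 = €3,520,391.20.
Operating income = contribution − fixed costs = €3,520,391.20 − €2,292,900 = €1,227,491.20.
After interest of €239,774.00, pre-tax earnings = €987,717.20.
DCL = total CM / (EBIT − I) = €3,520,391.20 / €987,717.20 = 3.5642.
EPS therefore changes by 3.5642 × (-13.4%) = -47.8%.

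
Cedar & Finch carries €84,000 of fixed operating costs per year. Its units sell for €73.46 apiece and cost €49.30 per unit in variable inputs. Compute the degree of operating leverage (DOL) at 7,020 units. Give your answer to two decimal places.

Total contribution margin = 7,020 × €24.16 = €169,603.20.
Subtracting fixed costs: EBIT = €169,603.20 − €84,000 = €85,603.20.
Degree of operating leverage = €169,603.20 / €85,603.20 = 1.9813.

1.98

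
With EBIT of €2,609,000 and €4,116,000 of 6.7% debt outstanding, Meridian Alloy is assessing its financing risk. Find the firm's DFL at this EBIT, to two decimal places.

1.12

Interest = €275,772.00.
Degree of financial leverage = EBIT / (EBIT − interest) = €2,609,000 / €2,333,228.00 = 1.1182.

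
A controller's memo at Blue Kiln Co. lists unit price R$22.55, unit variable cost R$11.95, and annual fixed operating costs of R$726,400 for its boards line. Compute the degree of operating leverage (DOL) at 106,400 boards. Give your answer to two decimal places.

At 106,400 units, contribution = 106,400 × R$10.60 = R$1,127,840.00.
EBIT = R$1,127,840.00 − R$726,400 = R$401,440.00.
So DOL = total CM / EBIT = R$1,127,840.00 / R$401,440.00 = 2.8095.

2.81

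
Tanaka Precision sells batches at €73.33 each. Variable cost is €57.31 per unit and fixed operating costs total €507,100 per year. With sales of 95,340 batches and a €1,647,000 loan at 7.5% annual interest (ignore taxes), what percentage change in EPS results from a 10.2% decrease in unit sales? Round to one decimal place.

-17.4%

Total contribution margin = 95,340 × €16.02 = €1,527,346.80.
Operating income = contribution − fixed costs = €1,527,346.80 − €507,100 = €1,020,246.80.
After interest of €123,525.00, pre-tax earnings = €896,721.80.
DCL = total CM / (EBIT − I) = €1,527,346.80 / €896,721.80 = 1.7033.
%ΔEPS = DCL × %ΔSales = 1.7033 × -10.2% = -17.4%.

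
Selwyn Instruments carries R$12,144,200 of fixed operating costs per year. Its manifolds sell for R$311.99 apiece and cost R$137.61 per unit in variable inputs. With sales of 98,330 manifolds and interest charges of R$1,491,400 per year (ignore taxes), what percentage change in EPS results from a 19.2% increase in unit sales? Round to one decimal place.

Contribution at this volume is 98,330 × R$174.38 = R$17,146,785.40.
Subtracting fixed costs: EBIT = R$17,146,785.40 − R$12,144,200 = R$5,002,585.40.
Interest = R$1,491,400.00, so EBIT − I = R$3,511,185.40.
DCL = total CM / (EBIT − I) = R$17,146,785.40 / R$3,511,185.40 = 4.8835.
EPS therefore changes by 4.8835 × (+19.2%) = +93.8%.

+93.8%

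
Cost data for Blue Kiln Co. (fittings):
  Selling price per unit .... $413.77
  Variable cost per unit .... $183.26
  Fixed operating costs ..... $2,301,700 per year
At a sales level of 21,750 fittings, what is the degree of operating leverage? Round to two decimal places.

1.85

Total contribution margin = 21,750 × $230.51 = $5,013,592.50.
Operating income = contribution − fixed costs = $5,013,592.50 − $2,301,700 = $2,711,892.50.
Degree of operating leverage = $5,013,592.50 / $2,711,892.50 = 1.8487.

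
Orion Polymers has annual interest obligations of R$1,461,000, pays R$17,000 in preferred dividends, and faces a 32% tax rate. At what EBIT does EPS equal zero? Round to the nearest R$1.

Grossing the preferred dividend up to pre-tax terms: R$17,000 / (1 − 0.32) = R$25,000.00.
Financial break-even EBIT = interest + D_p ÷ (1 − t) = R$1,461,000 + R$25,000.00 = R$1,486,000.00.

R$1,486,000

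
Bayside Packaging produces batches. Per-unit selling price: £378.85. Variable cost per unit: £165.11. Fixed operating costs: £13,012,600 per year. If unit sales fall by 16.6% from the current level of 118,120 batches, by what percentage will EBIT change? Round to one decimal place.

At 118,120 units, contribution = 118,120 × £213.74 = £25,246,968.80.
Operating income = contribution − fixed costs = £25,246,968.80 − £13,012,600 = £12,234,368.80.
DOL = contribution ÷ EBIT = £25,246,968.80 ÷ £12,234,368.80 = 2.0636.
%ΔEBIT = DOL × %ΔSales = 2.0636 × -16.6% = -34.3%.

-34.3%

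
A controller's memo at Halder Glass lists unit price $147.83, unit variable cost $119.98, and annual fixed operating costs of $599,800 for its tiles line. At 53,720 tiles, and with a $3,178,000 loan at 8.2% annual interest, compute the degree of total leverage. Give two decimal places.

At 53,720 units, contribution = 53,720 × $27.85 = $1,496,102.00.
EBIT = $1,496,102.00 − $599,800 = $896,302.00. Interest = $260,596.00.
DOL = $1,496,102.00 ÷ $896,302.00 = 1.6692; DFL = $896,302.00 ÷ $635,706.00 = 1.4099.
Combined leverage = 1.6692 × 1.4099 = 2.3534.

2.35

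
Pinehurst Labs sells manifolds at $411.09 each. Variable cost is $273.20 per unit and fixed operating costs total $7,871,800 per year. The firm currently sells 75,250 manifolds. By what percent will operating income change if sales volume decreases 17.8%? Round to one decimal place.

At 75,250 units, contribution = 75,250 × $137.89 = $10,376,222.50.
Subtracting fixed costs: EBIT = $10,376,222.50 − $7,871,800 = $2,504,422.50.
So DOL = total CM / EBIT = $10,376,222.50 / $2,504,422.50 = 4.1432.
Operating income changes by 4.1432 × -17.8% = -73.7%.

-73.7%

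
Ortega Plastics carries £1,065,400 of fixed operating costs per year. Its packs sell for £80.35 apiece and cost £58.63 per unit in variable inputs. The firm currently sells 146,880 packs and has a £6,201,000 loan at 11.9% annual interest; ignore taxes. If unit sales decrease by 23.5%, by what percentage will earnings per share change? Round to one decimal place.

-54.1%

At 146,880 units, contribution = 146,880 × £21.72 = £3,190,233.60.
Subtracting fixed costs: EBIT = £3,190,233.60 − £1,065,400 = £2,124,833.60.
After interest of £737,919.00, pre-tax earnings = £1,386,914.60.
DCL = total CM / (EBIT − I) = £3,190,233.60 / £1,386,914.60 = 2.3002.
EPS therefore changes by 2.3002 × (-23.5%) = -54.1%.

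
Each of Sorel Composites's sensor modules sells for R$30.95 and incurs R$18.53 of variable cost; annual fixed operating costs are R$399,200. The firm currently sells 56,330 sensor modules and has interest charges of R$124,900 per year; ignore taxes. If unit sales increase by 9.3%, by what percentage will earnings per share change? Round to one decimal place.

+37.1%

At 56,330 units, contribution = 56,330 × R$12.42 = R$699,618.60.
EBIT = R$699,618.60 − R$399,200 = R$300,418.60.
After interest of R$124,900.00, pre-tax earnings = R$175,518.60.
DCL = total CM / (EBIT − I) = R$699,618.60 / R$175,518.60 = 3.9860.
EPS therefore changes by 3.9860 × (+9.3%) = +37.1%.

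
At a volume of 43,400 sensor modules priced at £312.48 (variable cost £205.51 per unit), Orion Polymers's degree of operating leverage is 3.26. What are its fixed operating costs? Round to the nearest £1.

Total contribution margin = 43,400 × £106.97 = £4,642,498.00.
Since DOL = CM ÷ EBIT, EBIT = £4,642,498.00 ÷ 3.26 = £1,424,079.14.
And FC = contribution − EBIT = £4,642,498.00 − £1,424,079.14 = £3,218,419.

£3,218,419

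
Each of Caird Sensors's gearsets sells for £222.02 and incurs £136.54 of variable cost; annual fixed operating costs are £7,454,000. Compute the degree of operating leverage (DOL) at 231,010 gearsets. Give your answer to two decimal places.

1.61

Total contribution margin = 231,010 × £85.48 = £19,746,734.80.
Operating income = contribution − fixed costs = £19,746,734.80 − £7,454,000 = £12,292,734.80.
Degree of operating leverage = £19,746,734.80 / £12,292,734.80 = 1.6064.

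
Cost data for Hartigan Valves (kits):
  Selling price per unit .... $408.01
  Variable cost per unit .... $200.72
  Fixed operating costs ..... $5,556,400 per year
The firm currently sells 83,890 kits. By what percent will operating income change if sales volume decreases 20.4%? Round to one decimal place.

-30.0%

At 83,890 units, contribution = 83,890 × $207.29 = $17,389,558.10.
Subtracting fixed costs: EBIT = $17,389,558.10 − $5,556,400 = $11,833,158.10.
Degree of operating leverage = $17,389,558.10 / $11,833,158.10 = 1.4696.
%ΔEBIT = DOL × %ΔSales = 1.4696 × -20.4% = -30.0%.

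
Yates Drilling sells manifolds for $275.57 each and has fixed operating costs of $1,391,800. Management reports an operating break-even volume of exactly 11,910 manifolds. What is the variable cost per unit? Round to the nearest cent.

Contribution per unit must be FC / Q = $1,391,800 / 11,910 = $116.8598.
Hence VC = price − CM = $275.57 − $116.8598 = $158.71.

$158.71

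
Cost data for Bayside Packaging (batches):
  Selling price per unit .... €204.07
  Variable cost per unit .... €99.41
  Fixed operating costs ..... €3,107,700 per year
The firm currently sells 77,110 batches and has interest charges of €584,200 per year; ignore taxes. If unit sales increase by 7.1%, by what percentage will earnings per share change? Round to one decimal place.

+13.1%

Total contribution margin = 77,110 × €104.66 = €8,070,332.60.
Subtracting fixed costs: EBIT = €8,070,332.60 − €3,107,700 = €4,962,632.60.
Interest = €584,200.00, so EBIT − I = €4,378,432.60.
DCL = total CM / (EBIT − I) = €8,070,332.60 / €4,378,432.60 = 1.8432.
EPS therefore changes by 1.8432 × (+7.1%) = +13.1%.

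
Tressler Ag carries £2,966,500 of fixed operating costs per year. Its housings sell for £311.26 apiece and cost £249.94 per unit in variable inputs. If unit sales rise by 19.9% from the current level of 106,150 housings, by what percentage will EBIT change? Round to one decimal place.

+36.6%

Total contribution margin = 106,150 × £61.32 = £6,509,118.00.
EBIT = £6,509,118.00 − £2,966,500 = £3,542,618.00.
So DOL = total CM / EBIT = £6,509,118.00 / £3,542,618.00 = 1.8374.
So EBIT moves 1.8374 × (+19.9%) = +36.6%.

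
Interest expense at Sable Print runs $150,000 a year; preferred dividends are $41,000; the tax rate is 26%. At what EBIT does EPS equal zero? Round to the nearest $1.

$205,405

Preferred dividends are paid after tax, so their pre-tax equivalent is $41,000 ÷ (1 − 0.26) = $55,405.41.
EPS = 0 when EBIT covers interest plus the pre-tax preferred burden: $150,000 + $55,405.41 = $205,405.41.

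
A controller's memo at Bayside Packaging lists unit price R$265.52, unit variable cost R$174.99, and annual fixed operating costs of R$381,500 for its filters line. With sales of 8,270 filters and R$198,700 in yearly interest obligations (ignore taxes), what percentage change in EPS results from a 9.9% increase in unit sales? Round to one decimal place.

At 8,270 units, contribution = 8,270 × R$90.53 = R$748,683.10.
Operating income = contribution − fixed costs = R$748,683.10 − R$381,500 = R$367,183.10.
After interest of R$198,700.00, pre-tax earnings = R$168,483.10.
Degree of combined leverage = contribution ÷ (EBIT − I) = R$748,683.10 ÷ R$168,483.10 = 4.4437.
%ΔEPS = DCL × %ΔSales = 4.4437 × +9.9% = +44.0%.

+44.0%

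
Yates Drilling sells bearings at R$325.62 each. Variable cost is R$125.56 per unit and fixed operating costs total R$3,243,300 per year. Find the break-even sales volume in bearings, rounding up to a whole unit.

16,212 bearings

Each unit contributes R$325.62 − R$125.56 = R$200.06.
Break-even Q = R$3,243,300 / R$200.06 = 16,211.64 → 16,212 bearings.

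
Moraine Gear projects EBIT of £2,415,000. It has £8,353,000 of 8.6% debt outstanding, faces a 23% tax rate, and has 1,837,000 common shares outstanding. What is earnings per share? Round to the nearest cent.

Interest = £718,358.00, so EBT = £2,415,000 − £718,358.00 = £1,696,642.00.
Net income = £1,696,642.00 × (1 − 0.23) = £1,306,414.34.
Per share: £1,306,414.34 / 1,837,000 shares = £0.71.

£0.71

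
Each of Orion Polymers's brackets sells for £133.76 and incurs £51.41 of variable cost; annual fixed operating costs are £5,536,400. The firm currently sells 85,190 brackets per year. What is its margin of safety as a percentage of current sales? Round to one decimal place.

21.1%

Each unit contributes £133.76 − £51.41 = £82.35. Break-even units = £5,536,400 ÷ £82.35 = 67,230.12; break-even revenue = 67,230.12 × £133.76 = £8,992,700.23.
Current sales = 85,190 × £133.76 = £11,395,014.40.
Margin of safety = (£11,395,014.40 − £8,992,700.23) ÷ £11,395,014.40 = 21.1%.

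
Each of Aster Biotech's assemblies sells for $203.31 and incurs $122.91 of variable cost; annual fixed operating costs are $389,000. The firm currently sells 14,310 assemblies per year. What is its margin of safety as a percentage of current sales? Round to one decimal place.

66.2%

Each unit contributes $203.31 − $122.91 = $80.40. Break-even units = $389,000 ÷ $80.40 = 4,838.31; break-even revenue = 4,838.31 × $203.31 = $983,676.49.
Actual sales revenue = 14,310 × $203.31 = $2,909,366.10.
Margin of safety = ($2,909,366.10 − $983,676.49) ÷ $2,909,366.10 = 66.2%.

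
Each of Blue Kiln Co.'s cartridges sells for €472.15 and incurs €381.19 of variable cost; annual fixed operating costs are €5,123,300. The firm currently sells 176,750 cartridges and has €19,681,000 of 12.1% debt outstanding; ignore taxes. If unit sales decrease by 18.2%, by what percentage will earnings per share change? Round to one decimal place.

Contribution at this volume is 176,750 × €90.96 = €16,077,180.00.
Operating income = contribution − fixed costs = €16,077,180.00 − €5,123,300 = €10,953,880.00.
Interest = €2,381,401.00, so EBIT − I = €8,572,479.00.
DCL = total CM / (EBIT − I) = €16,077,180.00 / €8,572,479.00 = 1.8754.
%ΔEPS = DCL × %ΔSales = 1.8754 × -18.2% = -34.1%.

-34.1%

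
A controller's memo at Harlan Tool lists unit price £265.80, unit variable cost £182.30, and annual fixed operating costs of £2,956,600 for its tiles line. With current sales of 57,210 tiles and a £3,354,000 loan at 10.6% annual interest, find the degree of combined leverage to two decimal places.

3.26

Total contribution margin = 57,210 × £83.50 = £4,777,035.00.
EBIT = £4,777,035.00 − £2,956,600 = £1,820,435.00. Interest = £355,524.00, so EBIT − I = £1,464,911.00.
DCL = contribution ÷ (EBIT − I) = £4,777,035.00 ÷ £1,464,911.00 = 3.2610.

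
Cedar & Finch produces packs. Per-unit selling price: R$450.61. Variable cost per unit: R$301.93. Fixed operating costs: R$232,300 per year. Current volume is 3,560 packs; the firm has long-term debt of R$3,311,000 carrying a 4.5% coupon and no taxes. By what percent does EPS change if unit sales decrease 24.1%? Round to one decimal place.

-86.2%

At 3,560 units, contribution = 3,560 × R$148.68 = R$529,300.80.
EBIT = R$529,300.80 − R$232,300 = R$297,000.80.
After interest of R$148,995.00, pre-tax earnings = R$148,005.80.
DCL = total CM / (EBIT − I) = R$529,300.80 / R$148,005.80 = 3.5762.
EPS therefore changes by 3.5762 × (-24.1%) = -86.2%.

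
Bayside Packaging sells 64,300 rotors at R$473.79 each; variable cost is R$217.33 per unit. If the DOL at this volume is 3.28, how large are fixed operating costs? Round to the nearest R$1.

R$11,462,824

Contribution at this volume is 64,300 × R$256.46 = R$16,490,378.00.
Since DOL = CM ÷ EBIT, EBIT = R$16,490,378.00 ÷ 3.28 = R$5,027,554.27.
And FC = contribution − EBIT = R$16,490,378.00 − R$5,027,554.27 = R$11,462,824.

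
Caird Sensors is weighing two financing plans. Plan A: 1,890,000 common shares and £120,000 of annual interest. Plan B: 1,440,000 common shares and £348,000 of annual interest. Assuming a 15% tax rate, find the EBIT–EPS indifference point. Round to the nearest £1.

Set EPS_A = EPS_B: (EBIT − £120,000)(1 − 0.15) ÷ 1,890,000 = (EBIT − £348,000)(1 − 0.15) ÷ 1,440,000.
The (1 − t) factor cancels: (EBIT − 120,000) × 1,440,000 = (EBIT − 348,000) × 1,890,000.
Solving, EBIT = (348,000·1,890,000 − 120,000·1,440,000) / (1,890,000 − 1,440,000) = 484,920,000,000 / 450,000 = 1,077,600.00.

£1,077,600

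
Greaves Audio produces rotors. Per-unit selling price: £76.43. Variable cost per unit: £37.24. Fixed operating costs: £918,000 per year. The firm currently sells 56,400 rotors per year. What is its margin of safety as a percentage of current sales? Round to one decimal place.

Each unit contributes £76.43 − £37.24 = £39.19. Break-even units = £918,000 ÷ £39.19 = 23,424.34; break-even revenue = 23,424.34 × £76.43 = £1,790,322.53.
Current sales = 56,400 × £76.43 = £4,310,652.00.
Margin of safety = (£4,310,652.00 − £1,790,322.53) ÷ £4,310,652.00 = 58.5%.

58.5%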